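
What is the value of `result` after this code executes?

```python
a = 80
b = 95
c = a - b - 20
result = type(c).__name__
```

a is int; b is int; c is int; result = 'int'

'int'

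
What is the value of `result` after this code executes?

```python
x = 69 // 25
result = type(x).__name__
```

x is int; result = 'int'

'int'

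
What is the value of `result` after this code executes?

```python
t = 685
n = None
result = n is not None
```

t = 685; n = None; result = False

False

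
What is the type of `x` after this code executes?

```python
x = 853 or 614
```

'or' returns first truthy value (int)

int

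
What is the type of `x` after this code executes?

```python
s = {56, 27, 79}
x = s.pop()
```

Popping from set[int] returns int

int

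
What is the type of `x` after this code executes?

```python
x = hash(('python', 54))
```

hash() returns int

int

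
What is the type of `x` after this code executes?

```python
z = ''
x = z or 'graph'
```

'or' returns first truthy value (str)

str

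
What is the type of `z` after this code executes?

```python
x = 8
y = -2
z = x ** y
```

int ** negative = float

float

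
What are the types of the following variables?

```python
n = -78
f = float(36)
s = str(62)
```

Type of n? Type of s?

n is assigned a bare integer (no decimal point), so it is an int; s is assigned the result of calling str(), which returns a str

int, str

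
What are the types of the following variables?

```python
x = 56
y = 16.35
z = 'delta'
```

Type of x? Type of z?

x is assigned a bare integer (no decimal point), so it is an int; z is assigned a quoted string literal, so it is a str

int, str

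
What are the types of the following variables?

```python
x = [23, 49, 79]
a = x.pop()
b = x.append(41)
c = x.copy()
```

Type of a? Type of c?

pop() returns element; copy() returns list

int, list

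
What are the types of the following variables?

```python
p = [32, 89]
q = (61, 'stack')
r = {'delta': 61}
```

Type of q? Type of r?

q is assigned a tuple (parenthesized, comma-separated values); r is assigned a dict literal ({key: value})

tuple, dict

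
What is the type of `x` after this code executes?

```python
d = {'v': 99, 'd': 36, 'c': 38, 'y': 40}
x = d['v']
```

Accessing dict[str, int] with str key returns int

int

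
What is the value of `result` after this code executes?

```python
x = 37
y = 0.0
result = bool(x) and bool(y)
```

x = 37; y = 0.0; result = False

False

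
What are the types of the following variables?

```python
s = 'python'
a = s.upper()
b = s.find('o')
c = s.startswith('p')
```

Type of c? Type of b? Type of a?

startswith() returns bool; find() returns int; upper() returns str

bool, int, str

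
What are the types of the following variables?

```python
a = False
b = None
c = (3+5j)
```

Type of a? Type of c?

a is assigned the constant False, which has type bool; c is assigned (3+5j), an int plus an imaginary literal (j suffix), which evaluates to complex

bool, complex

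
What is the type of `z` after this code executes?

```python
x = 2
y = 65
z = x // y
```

int // int = int

int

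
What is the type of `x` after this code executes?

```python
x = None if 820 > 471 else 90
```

820 > 471 is True, so the if branch is taken

NoneType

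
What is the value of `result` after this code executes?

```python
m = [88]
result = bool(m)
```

m = [88]; result = True

True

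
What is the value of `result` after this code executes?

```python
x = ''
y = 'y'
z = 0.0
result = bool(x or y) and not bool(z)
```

x = ''; y = 'y'; z = 0.0; result = True

True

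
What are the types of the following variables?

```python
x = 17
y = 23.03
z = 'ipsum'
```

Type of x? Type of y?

x is assigned a bare integer (no decimal point), so it is an int; y is assigned a number with a decimal point, so it is a float

int, float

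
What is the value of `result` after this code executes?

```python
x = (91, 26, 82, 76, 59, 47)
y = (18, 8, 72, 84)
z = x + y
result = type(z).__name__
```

x is tuple; y is tuple; z is tuple; result = 'tuple'

'tuple'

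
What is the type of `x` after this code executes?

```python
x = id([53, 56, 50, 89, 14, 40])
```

id() returns int

int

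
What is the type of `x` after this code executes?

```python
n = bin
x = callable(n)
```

callable() returns bool

bool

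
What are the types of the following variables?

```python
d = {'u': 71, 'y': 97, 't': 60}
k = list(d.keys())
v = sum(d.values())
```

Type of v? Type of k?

sum of ints is int; list() converts to list

int, list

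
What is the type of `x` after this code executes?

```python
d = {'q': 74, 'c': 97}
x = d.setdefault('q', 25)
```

dict.setdefault() returns the (existing or default) value

int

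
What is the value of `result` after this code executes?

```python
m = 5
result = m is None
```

m = 5; result = False

False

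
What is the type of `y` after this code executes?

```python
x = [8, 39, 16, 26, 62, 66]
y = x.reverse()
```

list.reverse() returns None

NoneType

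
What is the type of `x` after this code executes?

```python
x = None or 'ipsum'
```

'or' with None returns the other truthy value (str)

str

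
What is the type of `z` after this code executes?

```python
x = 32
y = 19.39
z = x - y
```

int - float = float

float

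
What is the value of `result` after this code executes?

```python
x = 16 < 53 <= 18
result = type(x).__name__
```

x is bool; result = 'bool'

'bool'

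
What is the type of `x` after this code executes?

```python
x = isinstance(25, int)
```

isinstance() returns bool

bool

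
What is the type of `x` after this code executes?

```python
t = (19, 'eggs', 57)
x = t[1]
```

Index 1 of tuple is a str literal

str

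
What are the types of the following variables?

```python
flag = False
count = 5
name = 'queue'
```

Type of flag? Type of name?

flag is assigned the constant False, which has type bool; name is assigned a quoted string literal, so it is a str

bool, str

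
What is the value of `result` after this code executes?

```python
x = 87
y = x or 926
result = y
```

x = 87; y = 87; result = 87

87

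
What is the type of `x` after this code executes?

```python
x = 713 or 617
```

'or' returns first truthy value (int)

int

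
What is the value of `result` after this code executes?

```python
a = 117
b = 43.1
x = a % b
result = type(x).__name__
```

a is int; b is float; x is float; result = 'float'

'float'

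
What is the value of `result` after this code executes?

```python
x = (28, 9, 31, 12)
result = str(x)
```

x = (28, 9, 31, 12); result = '(28, 9, 31, 12)'

'(28, 9, 31, 12)'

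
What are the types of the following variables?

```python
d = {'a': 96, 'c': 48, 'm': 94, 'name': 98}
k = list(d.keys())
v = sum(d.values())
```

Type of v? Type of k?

sum of ints is int; list() converts to list

int, list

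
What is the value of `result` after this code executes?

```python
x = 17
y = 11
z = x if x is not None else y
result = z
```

x = 17; y = 11; z = 17; result = 17

17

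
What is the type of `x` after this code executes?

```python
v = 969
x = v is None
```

'is' comparison returns bool

bool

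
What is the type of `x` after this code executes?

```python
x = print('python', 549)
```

print() returns None

NoneType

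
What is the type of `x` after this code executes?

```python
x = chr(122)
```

chr() returns str (single char)

str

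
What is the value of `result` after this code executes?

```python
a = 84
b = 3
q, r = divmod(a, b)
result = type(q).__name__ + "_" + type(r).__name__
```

a is int; b is int; q is int; r is int; result = 'int_int'

'int_int'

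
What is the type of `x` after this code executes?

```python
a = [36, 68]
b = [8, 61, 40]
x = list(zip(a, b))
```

list(zip()) returns a list of tuples

list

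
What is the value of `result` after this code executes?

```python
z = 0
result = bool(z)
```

z = 0; result = False

False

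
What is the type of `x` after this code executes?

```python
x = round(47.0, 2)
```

round() with decimal places returns float

float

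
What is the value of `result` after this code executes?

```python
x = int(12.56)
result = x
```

x = 12; result = 12

12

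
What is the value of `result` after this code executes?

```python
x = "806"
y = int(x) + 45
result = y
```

x = '806'; y = 851; result = 851

851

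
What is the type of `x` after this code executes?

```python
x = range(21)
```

range() returns a range object

range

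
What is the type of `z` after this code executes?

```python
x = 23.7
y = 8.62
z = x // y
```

float // float = float

float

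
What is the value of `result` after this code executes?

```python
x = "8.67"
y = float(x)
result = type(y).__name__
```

x is str; y is float; result = 'float'

'float'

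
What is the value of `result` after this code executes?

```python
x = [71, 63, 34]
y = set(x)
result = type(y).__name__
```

x is list; y is set; result = 'set'

'set'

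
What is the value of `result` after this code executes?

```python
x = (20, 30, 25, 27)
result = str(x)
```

x = (20, 30, 25, 27); result = '(20, 30, 25, 27)'

'(20, 30, 25, 27)'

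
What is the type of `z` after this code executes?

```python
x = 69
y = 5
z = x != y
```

Comparison returns bool

bool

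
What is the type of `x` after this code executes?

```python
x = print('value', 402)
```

print() returns None

NoneType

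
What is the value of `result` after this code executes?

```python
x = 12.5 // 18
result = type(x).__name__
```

x is float; result = 'float'

'float'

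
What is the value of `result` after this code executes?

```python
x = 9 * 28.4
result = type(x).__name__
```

x is float; result = 'float'

'float'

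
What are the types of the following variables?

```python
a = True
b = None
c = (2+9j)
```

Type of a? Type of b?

a is assigned the constant True, which has type bool; b is assigned None, whose type is NoneType

bool, NoneType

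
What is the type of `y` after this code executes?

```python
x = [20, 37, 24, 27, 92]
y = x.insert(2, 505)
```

list.insert() returns None

NoneType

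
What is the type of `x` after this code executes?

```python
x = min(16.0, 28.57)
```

min() of floats returns float

float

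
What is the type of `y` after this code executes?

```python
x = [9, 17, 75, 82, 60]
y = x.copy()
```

list.copy() returns list

list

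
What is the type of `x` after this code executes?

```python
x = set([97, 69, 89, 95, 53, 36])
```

set() constructor returns set

set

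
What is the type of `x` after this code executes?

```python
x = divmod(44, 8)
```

divmod() returns tuple of (quotient, remainder)

tuple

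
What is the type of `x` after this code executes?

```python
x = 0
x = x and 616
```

'and' returns first falsy value (0 is int)

int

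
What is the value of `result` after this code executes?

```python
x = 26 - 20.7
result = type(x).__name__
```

x is float; result = 'float'

'float'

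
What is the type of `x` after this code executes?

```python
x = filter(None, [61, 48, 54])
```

filter() returns a filter object

filter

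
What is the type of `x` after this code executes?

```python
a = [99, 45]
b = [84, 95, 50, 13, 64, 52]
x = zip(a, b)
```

zip() returns a zip object

zip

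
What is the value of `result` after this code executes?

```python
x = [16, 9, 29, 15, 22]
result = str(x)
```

x = [16, 9, 29, 15, 22]; result = '[16, 9, 29, 15, 22]'

'[16, 9, 29, 15, 22]'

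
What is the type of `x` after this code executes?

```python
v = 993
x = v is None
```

'is' comparison returns bool

bool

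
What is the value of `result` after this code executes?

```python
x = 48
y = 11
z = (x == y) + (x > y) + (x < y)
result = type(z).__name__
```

x is int; y is int; z is int; result = 'int'

'int'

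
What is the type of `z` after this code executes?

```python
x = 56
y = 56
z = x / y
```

int / int = float

float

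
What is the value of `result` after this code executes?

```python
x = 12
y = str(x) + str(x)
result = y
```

x = 12; y = '1212'; result = '1212'

'1212'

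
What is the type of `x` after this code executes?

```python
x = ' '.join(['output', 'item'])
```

str.join() returns str

str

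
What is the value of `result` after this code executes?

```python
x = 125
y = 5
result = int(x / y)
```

x = 125; y = 5; result = 25

25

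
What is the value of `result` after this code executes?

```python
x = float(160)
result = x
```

x = 160.0; result = 160.0

160.0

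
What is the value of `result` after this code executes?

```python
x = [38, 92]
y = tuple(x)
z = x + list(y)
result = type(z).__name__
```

x is list; y is tuple; z is list; result = 'list'

'list'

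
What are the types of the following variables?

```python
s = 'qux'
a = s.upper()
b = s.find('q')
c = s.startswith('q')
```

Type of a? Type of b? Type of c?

upper() returns str; find() returns int; startswith() returns bool

str, int, bool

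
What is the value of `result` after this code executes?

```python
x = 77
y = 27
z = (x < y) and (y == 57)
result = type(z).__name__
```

x is int; y is int; z is bool; result = 'bool'

'bool'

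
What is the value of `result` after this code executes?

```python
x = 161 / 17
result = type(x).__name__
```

x is float; result = 'float'

'float'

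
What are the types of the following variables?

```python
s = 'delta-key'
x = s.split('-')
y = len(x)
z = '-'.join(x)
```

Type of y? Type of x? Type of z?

len() returns int; str.split() returns list; str.join() returns str

int, list, str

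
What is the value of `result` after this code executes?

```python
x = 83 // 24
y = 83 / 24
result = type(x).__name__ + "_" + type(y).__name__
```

x is int; y is float; result = 'int_float'

'int_float'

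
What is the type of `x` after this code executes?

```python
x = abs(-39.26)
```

abs() of float returns float

float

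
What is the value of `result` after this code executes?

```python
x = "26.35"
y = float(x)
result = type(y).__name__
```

x is str; y is float; result = 'float'

'float'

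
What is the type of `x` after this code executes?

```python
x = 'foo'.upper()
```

str.upper() returns str

str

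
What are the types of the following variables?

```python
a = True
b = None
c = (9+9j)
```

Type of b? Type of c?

b is assigned None, whose type is NoneType; c is assigned (9+9j), an int plus an imaginary literal (j suffix), which evaluates to complex

NoneType, complex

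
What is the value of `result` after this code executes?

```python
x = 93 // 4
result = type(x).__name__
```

x is int; result = 'int'

'int'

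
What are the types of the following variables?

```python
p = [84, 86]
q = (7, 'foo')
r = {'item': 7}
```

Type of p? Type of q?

p is assigned a list literal (square brackets); q is assigned a tuple (parenthesized, comma-separated values)

list, tuple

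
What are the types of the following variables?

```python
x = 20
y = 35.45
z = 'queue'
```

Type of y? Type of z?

y is assigned a number with a decimal point, so it is a float; z is assigned a quoted string literal, so it is a str

float, str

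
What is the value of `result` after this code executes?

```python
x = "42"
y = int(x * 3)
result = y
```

x = '42'; y = 424242; result = 424242

424242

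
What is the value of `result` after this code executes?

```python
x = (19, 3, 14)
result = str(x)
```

x = (19, 3, 14); result = '(19, 3, 14)'

'(19, 3, 14)'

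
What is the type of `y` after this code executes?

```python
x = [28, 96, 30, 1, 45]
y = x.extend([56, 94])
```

list.extend() returns None

NoneType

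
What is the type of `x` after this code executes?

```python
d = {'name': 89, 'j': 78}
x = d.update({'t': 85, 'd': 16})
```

dict.update() returns None

NoneType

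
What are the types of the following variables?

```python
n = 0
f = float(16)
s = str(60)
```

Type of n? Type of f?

n is assigned a bare integer (no decimal point), so it is an int; f is assigned the result of calling float(), which returns a float

int, float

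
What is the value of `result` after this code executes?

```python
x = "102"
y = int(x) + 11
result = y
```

x = '102'; y = 113; result = 113

113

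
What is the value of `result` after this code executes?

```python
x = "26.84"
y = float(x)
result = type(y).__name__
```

x is str; y is float; result = 'float'

'float'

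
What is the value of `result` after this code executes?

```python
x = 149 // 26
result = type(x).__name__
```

x is int; result = 'int'

'int'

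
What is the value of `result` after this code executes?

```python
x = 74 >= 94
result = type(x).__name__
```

x is bool; result = 'bool'

'bool'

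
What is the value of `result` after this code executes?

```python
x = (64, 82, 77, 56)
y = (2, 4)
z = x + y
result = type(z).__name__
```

x is tuple; y is tuple; z is tuple; result = 'tuple'

'tuple'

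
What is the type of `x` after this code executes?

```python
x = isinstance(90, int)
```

isinstance() returns bool

bool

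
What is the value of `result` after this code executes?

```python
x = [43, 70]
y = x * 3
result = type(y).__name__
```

x is list; y is list; result = 'list'

'list'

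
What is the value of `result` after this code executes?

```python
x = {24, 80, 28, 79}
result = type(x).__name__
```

x is set; result = 'set'

'set'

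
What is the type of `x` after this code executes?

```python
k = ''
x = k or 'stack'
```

'or' returns first truthy value (str)

str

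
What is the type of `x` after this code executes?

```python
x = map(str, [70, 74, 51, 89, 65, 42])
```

map() returns a map object

map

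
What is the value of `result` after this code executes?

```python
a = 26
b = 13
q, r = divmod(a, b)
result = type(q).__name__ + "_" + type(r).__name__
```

a is int; b is int; q is int; r is int; result = 'int_int'

'int_int'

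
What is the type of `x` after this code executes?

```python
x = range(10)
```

range() returns a range object

range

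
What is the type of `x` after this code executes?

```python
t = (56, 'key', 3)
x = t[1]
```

Index 1 of tuple is a str literal

str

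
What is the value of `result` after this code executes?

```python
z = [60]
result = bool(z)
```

z = [60]; result = True

True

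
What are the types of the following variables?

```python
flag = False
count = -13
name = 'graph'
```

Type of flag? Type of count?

flag is assigned the constant False, which has type bool; count is assigned a bare integer (no decimal point), so it is an int

bool, int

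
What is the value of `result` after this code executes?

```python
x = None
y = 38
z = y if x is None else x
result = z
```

x = None; y = 38; z = 38; result = 38

38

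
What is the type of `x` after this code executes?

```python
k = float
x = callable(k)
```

callable() returns bool

bool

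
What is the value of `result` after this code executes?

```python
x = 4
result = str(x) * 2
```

x = 4; result = '44'

'44'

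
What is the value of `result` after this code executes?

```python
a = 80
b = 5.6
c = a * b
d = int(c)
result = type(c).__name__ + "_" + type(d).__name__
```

a is int; b is float; c is float; d is int; result = 'float_int'

'float_int'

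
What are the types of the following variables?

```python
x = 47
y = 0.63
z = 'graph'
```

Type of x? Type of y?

x is assigned a bare integer (no decimal point), so it is an int; y is assigned a number with a decimal point, so it is a float

int, float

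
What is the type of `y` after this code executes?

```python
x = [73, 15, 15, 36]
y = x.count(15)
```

list.count() returns int

int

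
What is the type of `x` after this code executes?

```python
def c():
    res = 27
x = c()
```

Function without return returns None

NoneType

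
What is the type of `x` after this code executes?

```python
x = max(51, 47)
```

max() of ints returns int

int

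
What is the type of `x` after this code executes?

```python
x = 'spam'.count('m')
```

str.count() returns int

int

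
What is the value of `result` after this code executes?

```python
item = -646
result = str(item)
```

item = -646; result = '-646'

'-646'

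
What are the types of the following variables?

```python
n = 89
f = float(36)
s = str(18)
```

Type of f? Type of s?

f is assigned the result of calling float(), which returns a float; s is assigned the result of calling str(), which returns a str

float, str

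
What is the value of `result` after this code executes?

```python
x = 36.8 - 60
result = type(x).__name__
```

x is float; result = 'float'

'float'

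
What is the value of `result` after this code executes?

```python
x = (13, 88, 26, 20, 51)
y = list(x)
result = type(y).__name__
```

x is tuple; y is list; result = 'list'

'list'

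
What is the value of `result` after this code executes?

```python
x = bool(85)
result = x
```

x = True; result = True

True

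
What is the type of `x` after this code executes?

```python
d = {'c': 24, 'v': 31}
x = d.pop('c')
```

dict.pop() returns the value

int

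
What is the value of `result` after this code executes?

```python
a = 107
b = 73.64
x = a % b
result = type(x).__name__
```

a is int; b is float; x is float; result = 'float'

'float'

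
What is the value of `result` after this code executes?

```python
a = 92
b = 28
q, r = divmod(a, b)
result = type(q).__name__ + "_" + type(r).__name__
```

a is int; b is int; q is int; r is int; result = 'int_int'

'int_int'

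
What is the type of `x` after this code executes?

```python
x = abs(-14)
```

abs() of int returns int

int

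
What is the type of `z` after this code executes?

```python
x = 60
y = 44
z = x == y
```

Equality comparison returns bool

bool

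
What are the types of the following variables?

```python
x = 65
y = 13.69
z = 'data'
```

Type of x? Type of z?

x is assigned a bare integer (no decimal point), so it is an int; z is assigned a quoted string literal, so it is a str

int, str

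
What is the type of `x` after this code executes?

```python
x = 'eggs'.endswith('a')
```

str.endswith() returns bool

bool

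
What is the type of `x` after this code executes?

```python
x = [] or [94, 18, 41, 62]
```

'or' returns first truthy value (list)

list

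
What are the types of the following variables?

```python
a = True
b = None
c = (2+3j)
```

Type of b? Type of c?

b is assigned None, whose type is NoneType; c is assigned (2+3j), an int plus an imaginary literal (j suffix), which evaluates to complex

NoneType, complex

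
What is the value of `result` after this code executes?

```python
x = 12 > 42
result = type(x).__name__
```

x is bool; result = 'bool'

'bool'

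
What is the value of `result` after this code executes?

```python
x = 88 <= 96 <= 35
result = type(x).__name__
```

x is bool; result = 'bool'

'bool'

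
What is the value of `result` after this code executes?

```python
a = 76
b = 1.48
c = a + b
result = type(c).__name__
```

a is int; b is float; c is float; result = 'float'

'float'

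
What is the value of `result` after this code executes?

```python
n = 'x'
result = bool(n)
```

n = 'x'; result = True

True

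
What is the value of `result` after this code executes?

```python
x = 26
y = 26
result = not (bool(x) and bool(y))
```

x = 26; y = 26; result = False

False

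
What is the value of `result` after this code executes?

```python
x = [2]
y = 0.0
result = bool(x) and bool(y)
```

x = [2]; y = 0.0; result = False

False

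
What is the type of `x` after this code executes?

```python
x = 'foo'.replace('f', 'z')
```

str.replace() returns str

str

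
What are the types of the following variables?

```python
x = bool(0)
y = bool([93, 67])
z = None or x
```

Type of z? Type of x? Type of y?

None or bool returns the bool; bool() returns bool; bool() returns bool

bool, bool, bool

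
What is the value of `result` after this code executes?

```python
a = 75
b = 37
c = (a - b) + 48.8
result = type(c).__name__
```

a is int; b is int; c is float; result = 'float'

'float'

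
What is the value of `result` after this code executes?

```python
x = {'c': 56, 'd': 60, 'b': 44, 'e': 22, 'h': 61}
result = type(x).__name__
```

x is dict; result = 'dict'

'dict'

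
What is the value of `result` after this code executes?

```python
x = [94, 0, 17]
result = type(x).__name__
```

x is list; result = 'list'

'list'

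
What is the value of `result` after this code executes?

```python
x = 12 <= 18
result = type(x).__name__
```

x is bool; result = 'bool'

'bool'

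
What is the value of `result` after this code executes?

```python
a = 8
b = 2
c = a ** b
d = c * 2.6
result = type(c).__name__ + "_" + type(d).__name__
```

a is int; b is int; c is int; d is float; result = 'int_float'

'int_float'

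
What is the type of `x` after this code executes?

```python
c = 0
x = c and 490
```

'and' returns first falsy value (0 is int)

int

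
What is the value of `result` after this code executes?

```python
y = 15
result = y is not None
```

y = 15; result = True

True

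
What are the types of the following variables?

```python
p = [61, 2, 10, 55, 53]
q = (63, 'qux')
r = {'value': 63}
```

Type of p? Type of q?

p is assigned a list literal (square brackets); q is assigned a tuple (parenthesized, comma-separated values)

list, tuple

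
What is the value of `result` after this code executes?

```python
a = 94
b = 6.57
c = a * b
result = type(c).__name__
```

a is int; b is float; c is float; result = 'float'

'float'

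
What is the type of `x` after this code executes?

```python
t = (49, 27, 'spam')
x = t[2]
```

Index 2 of tuple is a str literal

str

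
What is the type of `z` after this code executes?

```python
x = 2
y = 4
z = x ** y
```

positive int ** positive int = int

int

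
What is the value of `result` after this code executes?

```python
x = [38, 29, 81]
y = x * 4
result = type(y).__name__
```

x is list; y is list; result = 'list'

'list'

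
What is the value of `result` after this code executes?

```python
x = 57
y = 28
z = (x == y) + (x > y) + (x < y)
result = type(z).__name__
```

x is int; y is int; z is int; result = 'int'

'int'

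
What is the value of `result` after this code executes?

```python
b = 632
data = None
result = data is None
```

b = 632; data = None; result = True

True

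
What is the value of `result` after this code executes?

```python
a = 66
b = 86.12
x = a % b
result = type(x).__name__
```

a is int; b is float; x is float; result = 'float'

'float'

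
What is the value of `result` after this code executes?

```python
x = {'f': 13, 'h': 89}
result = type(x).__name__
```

x is dict; result = 'dict'

'dict'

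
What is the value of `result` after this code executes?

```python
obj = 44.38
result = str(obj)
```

obj = 44.38; result = '44.38'

'44.38'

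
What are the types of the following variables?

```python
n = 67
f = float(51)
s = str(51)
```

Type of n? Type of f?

n is assigned a bare integer (no decimal point), so it is an int; f is assigned the result of calling float(), which returns a float

int, float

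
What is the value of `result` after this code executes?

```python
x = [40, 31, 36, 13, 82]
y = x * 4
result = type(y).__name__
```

x is list; y is list; result = 'list'

'list'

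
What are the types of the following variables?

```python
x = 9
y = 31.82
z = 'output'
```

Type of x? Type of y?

x is assigned a bare integer (no decimal point), so it is an int; y is assigned a number with a decimal point, so it is a float

int, float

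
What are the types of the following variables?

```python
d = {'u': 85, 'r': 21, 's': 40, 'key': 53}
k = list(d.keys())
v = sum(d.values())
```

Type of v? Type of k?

sum of ints is int; list() converts to list

int, list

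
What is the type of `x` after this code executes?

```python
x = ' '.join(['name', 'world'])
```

str.join() returns str

str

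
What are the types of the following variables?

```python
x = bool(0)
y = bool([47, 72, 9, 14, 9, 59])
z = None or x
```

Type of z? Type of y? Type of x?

None or bool returns the bool; bool() returns bool; bool() returns bool

bool, bool, bool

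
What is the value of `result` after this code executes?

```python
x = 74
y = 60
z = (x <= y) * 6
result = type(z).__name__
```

x is int; y is int; z is int; result = 'int'

'int'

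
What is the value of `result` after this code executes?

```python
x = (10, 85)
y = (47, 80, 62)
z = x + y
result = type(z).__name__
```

x is tuple; y is tuple; z is tuple; result = 'tuple'

'tuple'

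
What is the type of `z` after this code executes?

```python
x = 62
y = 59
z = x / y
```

int / int = float

float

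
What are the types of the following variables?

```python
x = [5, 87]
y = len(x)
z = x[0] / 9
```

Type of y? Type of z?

len() returns int; int / int = float

int, float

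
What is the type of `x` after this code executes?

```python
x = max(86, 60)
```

max() of ints returns int

int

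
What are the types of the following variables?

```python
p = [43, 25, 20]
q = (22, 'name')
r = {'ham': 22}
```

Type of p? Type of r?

p is assigned a list literal (square brackets); r is assigned a dict literal ({key: value})

list, dict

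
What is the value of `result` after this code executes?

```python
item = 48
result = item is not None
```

item = 48; result = True

True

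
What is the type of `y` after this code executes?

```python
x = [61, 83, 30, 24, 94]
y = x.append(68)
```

list.append() returns None (mutates in place)

NoneType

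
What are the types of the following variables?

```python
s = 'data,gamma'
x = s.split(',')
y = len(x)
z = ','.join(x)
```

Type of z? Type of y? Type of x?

str.join() returns str; len() returns int; str.split() returns list

str, int, list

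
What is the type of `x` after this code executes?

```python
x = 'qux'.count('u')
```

str.count() returns int

int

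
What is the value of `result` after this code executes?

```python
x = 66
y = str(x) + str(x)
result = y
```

x = 66; y = '6666'; result = '6666'

'6666'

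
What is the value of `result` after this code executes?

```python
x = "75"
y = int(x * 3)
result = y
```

x = '75'; y = 757575; result = 757575

757575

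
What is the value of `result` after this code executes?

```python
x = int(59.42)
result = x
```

x = 59; result = 59

59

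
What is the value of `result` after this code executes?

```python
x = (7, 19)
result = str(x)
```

x = (7, 19); result = '(7, 19)'

'(7, 19)'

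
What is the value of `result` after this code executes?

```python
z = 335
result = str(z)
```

z = 335; result = '335'

'335'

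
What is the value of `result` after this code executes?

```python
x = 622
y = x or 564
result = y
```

x = 622; y = 622; result = 622

622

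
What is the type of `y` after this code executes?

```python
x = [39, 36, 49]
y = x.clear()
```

list.clear() returns None

NoneType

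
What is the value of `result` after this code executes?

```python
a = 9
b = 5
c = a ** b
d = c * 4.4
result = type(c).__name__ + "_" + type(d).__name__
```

a is int; b is int; c is int; d is float; result = 'int_float'

'int_float'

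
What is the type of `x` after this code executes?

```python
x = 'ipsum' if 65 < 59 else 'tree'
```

Both branches of conditional are str

str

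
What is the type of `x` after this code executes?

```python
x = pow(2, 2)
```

pow(int, int) returns int

int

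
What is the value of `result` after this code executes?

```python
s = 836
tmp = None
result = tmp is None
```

s = 836; tmp = None; result = True

True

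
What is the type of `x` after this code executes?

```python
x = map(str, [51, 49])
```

map() returns a map object

map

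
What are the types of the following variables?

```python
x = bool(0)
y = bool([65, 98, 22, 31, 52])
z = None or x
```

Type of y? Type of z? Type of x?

bool() returns bool; None or bool returns the bool; bool() returns bool

bool, bool, bool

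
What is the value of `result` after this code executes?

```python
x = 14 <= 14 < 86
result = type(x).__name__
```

x is bool; result = 'bool'

'bool'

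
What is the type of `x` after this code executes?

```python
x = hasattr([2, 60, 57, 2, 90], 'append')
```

hasattr() returns bool

bool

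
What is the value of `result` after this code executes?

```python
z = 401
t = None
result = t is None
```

z = 401; t = None; result = True

True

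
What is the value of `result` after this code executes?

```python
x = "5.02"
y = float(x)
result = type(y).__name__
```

x is str; y is float; result = 'float'

'float'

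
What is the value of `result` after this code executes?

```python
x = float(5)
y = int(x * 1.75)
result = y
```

x = 5.0; y = 8; result = 8

8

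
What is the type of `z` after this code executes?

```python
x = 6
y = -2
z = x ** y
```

int ** negative = float

float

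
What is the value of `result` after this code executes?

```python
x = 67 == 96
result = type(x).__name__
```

x is bool; result = 'bool'

'bool'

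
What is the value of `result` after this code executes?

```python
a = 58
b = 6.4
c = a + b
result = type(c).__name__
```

a is int; b is float; c is float; result = 'float'

'float'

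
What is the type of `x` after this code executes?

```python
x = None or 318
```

'or' with None returns the other truthy value

int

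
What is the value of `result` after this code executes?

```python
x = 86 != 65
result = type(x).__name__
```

x is bool; result = 'bool'

'bool'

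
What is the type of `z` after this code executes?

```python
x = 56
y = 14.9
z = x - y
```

int - float = float

float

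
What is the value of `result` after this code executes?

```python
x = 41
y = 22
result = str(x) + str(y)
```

x = 41; y = 22; result = '4122'

'4122'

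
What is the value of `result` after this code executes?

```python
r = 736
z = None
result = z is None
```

r = 736; z = None; result = True

True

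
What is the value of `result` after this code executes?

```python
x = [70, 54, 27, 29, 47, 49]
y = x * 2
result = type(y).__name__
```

x is list; y is list; result = 'list'

'list'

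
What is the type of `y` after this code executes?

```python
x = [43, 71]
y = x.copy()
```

list.copy() returns list

list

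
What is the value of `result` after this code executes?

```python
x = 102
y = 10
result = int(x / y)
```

x = 102; y = 10; result = 10

10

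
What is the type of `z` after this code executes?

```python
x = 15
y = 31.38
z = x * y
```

int * float = float

float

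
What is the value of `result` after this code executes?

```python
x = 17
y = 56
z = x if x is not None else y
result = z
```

x = 17; y = 56; z = 17; result = 17

17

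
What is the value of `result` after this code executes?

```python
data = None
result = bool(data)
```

data = None; result = False

False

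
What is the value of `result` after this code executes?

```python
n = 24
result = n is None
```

n = 24; result = False

False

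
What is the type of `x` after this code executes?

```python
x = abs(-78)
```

abs() of int returns int

int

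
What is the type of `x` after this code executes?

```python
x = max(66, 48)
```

max() of ints returns int

int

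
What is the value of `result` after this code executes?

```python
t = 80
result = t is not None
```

t = 80; result = True

True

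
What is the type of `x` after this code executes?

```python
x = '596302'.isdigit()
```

str.isdigit() returns bool

bool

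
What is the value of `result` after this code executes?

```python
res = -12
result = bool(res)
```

res = -12; result = True

True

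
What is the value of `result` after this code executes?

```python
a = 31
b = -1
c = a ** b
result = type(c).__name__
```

a is int; b is int; c is float; result = 'float'

'float'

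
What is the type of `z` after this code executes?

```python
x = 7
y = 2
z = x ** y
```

positive int ** positive int = int

int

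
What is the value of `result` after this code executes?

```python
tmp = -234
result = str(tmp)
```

tmp = -234; result = '-234'

'-234'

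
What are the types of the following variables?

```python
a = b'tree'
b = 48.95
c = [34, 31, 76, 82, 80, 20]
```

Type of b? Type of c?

b is assigned a number with a decimal point, so it is a float; c is assigned a list literal (square brackets)

float, list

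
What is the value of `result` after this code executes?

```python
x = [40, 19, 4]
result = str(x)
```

x = [40, 19, 4]; result = '[40, 19, 4]'

'[40, 19, 4]'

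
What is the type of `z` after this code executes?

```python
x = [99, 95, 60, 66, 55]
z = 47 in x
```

'in' operator returns bool

bool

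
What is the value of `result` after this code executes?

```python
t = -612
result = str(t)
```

t = -612; result = '-612'

'-612'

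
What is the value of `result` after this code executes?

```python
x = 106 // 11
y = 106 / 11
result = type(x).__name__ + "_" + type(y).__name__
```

x is int; y is float; result = 'int_float'

'int_float'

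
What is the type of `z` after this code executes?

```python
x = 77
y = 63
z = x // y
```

int // int = int

int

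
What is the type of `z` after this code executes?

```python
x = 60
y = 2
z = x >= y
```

Comparison returns bool

bool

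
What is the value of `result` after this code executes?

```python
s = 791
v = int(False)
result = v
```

s = 791; v = 0; result = 0

0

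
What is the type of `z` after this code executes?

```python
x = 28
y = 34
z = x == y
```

Comparison returns bool

bool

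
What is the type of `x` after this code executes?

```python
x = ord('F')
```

ord() returns int (code point)

int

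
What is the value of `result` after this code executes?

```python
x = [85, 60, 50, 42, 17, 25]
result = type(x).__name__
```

x is list; result = 'list'

'list'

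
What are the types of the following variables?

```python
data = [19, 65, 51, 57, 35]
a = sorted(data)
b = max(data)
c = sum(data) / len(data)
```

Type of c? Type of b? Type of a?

int / int = float; max of ints returns int; sorted() returns list

float, int, list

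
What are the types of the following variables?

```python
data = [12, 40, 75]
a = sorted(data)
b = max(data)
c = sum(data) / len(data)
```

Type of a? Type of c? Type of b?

sorted() returns list; int / int = float; max of ints returns int

list, float, int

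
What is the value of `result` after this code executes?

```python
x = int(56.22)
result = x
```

x = 56; result = 56

56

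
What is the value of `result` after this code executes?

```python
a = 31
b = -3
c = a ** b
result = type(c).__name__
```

a is int; b is int; c is float; result = 'float'

'float'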